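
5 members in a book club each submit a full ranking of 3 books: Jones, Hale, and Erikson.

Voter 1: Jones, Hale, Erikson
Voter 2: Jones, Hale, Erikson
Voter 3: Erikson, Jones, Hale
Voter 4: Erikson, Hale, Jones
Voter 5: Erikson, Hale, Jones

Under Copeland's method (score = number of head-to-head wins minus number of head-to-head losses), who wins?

Erikson

Pairwise results:
  Jones vs Hale: Jones wins 3–2.
  Jones vs Erikson: Erikson wins 3–2.
  Hale vs Erikson: Erikson wins 3–2.
Copeland scores (wins − losses):
  Jones: 1 − 1 = 0
  Hale: 0 − 2 = -2
  Erikson: 2 − 0 = 2
Erikson has the best Copeland score.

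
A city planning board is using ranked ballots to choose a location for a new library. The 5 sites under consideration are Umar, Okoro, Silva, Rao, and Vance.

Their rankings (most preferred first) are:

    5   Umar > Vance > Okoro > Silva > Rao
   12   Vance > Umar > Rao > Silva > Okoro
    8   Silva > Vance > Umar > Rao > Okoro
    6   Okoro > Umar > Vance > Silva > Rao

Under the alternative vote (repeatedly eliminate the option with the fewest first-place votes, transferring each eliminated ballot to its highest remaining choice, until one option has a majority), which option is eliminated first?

Round 1: Vance 12, Silva 8, Okoro 6, Umar 5, Rao 0. Rao has the fewest and is eliminated.
Round 2: Vance 12, Silva 8, Okoro 6, Umar 5. Umar has the fewest and is eliminated.
Round 3: Vance 17, Silva 8, Okoro 6. Vance has a majority.

Rao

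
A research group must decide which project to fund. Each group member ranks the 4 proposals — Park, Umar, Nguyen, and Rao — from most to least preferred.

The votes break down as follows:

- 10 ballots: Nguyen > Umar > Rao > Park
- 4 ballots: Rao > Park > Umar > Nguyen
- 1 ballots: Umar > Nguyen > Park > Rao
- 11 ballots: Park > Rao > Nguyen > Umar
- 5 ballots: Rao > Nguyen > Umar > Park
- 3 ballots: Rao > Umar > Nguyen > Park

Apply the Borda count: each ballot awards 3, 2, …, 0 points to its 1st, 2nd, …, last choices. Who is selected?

Rao

Borda scores:
  Park: 10·0 + 4·2 + 1 + 11·3 + 5·0 + 3·0 = 42
  Umar: 10·2 + 4·1 + 3 + 11·0 + 5·1 + 3·2 = 38
  Nguyen: 10·3 + 4·0 + 2 + 11·1 + 5·2 + 3·1 = 56
  Rao: 10·1 + 4·3 + 0 + 11·2 + 5·3 + 3·3 = 68
Rao has the highest total.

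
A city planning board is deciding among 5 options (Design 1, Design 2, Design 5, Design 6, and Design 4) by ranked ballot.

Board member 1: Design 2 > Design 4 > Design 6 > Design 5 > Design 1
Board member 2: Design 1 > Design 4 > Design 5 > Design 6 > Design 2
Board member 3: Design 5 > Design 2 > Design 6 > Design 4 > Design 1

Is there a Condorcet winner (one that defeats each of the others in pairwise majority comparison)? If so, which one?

None — there is no Condorcet winner

Head-to-head results (3 voters total):
Design 1 vs Design 2: Design 2 wins 2–1.
Design 1 vs Design 5: Design 5 wins 2–1.
Design 1 vs Design 6: Design 6 wins 2–1.
Design 1 vs Design 4: Design 4 wins 2–1.
Design 2 vs Design 5: Design 5 wins 2–1.
Design 2 vs Design 6: Design 2 wins 2–1.
Design 2 vs Design 4: Design 2 wins 2–1.
Design 5 vs Design 6: Design 5 wins 2–1.
Design 5 vs Design 4: Design 4 wins 2–1.
Design 6 vs Design 4: Design 4 wins 2–1.
No candidate beats all others: Design 2 beats Design 4 beats Design 5 beats Design 2, a majority cycle.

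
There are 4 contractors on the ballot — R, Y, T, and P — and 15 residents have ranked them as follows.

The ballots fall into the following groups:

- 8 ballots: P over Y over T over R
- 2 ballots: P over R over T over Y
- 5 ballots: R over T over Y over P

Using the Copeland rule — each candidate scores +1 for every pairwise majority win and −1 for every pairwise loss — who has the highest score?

Pairwise results:
  R vs Y: Y wins 8–7.
  R vs T: T wins 8–7.
  R vs P: P wins 10–5.
  Y vs T: Y wins 8–7.
  Y vs P: P wins 10–5.
  T vs P: P wins 10–5.
Copeland scores (wins − losses):
  R: 0 − 3 = -3
  Y: 2 − 1 = 1
  T: 1 − 2 = -1
  P: 3 − 0 = 3
P has the best Copeland score.

P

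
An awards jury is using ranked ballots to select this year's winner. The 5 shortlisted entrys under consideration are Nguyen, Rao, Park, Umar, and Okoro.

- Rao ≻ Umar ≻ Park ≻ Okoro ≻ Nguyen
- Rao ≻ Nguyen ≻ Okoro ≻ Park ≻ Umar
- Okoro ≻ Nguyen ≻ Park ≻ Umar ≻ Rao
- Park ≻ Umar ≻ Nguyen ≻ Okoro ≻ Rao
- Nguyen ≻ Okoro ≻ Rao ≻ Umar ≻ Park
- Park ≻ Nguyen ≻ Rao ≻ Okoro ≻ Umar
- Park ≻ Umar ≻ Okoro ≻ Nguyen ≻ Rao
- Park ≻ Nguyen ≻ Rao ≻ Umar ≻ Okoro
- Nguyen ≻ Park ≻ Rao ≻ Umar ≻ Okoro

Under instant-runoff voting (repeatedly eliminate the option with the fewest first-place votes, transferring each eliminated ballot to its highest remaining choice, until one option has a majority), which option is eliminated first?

Umar

Round 1: Park 4, Nguyen 2, Rao 2, Okoro 1, Umar 0. Umar has the fewest and is eliminated.
Round 2: Park 4, Nguyen 2, Rao 2, Okoro 1. Okoro has the fewest and is eliminated.
Round 3: Park 4, Nguyen 3, Rao 2. Rao has the fewest and is eliminated.
Round 4: Park 5, Nguyen 4. Park has a majority.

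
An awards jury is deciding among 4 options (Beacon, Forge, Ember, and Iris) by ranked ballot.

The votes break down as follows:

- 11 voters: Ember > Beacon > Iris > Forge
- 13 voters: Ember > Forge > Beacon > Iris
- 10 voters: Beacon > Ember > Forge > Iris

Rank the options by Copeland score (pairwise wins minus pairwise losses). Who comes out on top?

Pairwise results:
  Beacon vs Forge: Beacon wins 21–13.
  Beacon vs Ember: Ember wins 24–10.
  Beacon vs Iris: Beacon wins 34–0.
  Forge vs Ember: Ember wins 34–0.
  Forge vs Iris: Forge wins 23–11.
  Ember vs Iris: Ember wins 34–0.
Copeland scores (wins − losses):
  Beacon: 2 − 1 = 1
  Forge: 1 − 2 = -1
  Ember: 3 − 0 = 3
  Iris: 0 − 3 = -3
Ember has the best Copeland score.

Ember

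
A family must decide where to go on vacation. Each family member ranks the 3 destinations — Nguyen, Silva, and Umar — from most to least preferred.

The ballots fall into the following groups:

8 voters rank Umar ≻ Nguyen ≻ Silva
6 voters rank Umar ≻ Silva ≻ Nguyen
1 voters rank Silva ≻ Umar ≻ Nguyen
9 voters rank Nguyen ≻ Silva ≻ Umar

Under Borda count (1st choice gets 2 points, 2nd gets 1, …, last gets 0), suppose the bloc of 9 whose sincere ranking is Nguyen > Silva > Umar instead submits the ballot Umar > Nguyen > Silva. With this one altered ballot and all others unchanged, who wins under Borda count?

Umar

Borda totals with the altered ballot: Nguyen 17, Silva 8, Umar 47.
The winner is unchanged: still Umar.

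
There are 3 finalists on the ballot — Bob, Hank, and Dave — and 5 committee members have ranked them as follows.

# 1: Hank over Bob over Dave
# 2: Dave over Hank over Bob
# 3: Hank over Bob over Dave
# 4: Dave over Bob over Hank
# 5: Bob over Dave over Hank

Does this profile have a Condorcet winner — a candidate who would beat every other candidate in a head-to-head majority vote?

No

Head-to-head results (5 voters total):
Bob vs Hank: Hank wins 3–2.
Bob vs Dave: Bob wins 3–2.
Hank vs Dave: Dave wins 3–2.
No candidate beats all others: Bob beats Dave beats Hank beats Bob, a majority cycle.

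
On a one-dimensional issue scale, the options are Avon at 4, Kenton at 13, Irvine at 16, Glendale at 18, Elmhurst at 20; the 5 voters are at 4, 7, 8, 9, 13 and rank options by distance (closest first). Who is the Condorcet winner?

With single-peaked preferences on a line, the Condorcet winner is the candidate closest to the median voter.
The median voter (position 8) is closest to Avon at 4.
Check: Avon vs Elmhurst — voters closer to Avon: 4 of 5.

Avon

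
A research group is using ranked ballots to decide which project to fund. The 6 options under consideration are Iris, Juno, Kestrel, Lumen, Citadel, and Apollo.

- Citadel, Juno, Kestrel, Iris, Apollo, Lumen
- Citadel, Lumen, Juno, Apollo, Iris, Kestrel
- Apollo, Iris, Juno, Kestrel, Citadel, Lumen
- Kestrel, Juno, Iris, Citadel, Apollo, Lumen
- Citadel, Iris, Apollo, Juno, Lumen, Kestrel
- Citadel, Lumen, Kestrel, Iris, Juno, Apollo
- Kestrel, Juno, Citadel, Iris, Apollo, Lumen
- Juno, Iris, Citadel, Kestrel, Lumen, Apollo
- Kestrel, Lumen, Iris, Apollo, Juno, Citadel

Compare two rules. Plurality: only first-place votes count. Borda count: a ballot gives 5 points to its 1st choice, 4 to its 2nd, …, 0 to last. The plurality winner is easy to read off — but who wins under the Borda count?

Citadel

Plurality first-place counts: Iris 0, Juno 1, Kestrel 3, Lumen 0, Citadel 4, Apollo 1 → Citadel.
Borda totals: Iris 25, Juno 27, Kestrel 25, Lumen 14, Citadel 29, Apollo 15 → Citadel.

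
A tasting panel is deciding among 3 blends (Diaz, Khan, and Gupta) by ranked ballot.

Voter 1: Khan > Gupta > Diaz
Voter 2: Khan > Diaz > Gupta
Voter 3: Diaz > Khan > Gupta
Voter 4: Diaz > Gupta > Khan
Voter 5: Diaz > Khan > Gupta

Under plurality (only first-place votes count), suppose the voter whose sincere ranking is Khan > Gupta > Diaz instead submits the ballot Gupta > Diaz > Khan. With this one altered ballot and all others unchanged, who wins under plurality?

First-place totals with the altered ballot: Diaz 3, Khan 1, Gupta 1.
The winner is unchanged: still Diaz.

Diaz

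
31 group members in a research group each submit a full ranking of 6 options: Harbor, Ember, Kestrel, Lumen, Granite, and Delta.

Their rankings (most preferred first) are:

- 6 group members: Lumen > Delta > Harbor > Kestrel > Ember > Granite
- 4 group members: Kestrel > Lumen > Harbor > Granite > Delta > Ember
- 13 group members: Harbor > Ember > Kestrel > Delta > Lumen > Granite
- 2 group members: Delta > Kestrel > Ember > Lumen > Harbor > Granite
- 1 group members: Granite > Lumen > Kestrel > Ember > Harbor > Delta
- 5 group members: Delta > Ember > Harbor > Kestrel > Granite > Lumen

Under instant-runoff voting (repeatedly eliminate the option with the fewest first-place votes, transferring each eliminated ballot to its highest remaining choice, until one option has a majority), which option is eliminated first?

Round 1: Harbor 13, Delta 7, Lumen 6, Kestrel 4, Granite 1, Ember 0. Ember has the fewest and is eliminated.
Round 2: Harbor 13, Delta 7, Lumen 6, Kestrel 4, Granite 1. Granite has the fewest and is eliminated.
Round 3: Harbor 13, Lumen 7, Delta 7, Kestrel 4. Kestrel has the fewest and is eliminated.
Round 4: Harbor 13, Lumen 11, Delta 7. Delta has the fewest and is eliminated.
Round 5: Harbor 18, Lumen 13. Harbor has a majority.

Ember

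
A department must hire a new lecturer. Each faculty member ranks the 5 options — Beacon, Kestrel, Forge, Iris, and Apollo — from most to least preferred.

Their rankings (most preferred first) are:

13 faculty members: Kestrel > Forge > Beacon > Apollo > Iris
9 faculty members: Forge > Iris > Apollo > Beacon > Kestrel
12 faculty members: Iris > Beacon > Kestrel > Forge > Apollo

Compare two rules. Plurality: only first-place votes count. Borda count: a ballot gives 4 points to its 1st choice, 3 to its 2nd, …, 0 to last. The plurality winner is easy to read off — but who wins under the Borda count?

Plurality first-place counts: Beacon 0, Kestrel 13, Forge 9, Iris 12, Apollo 0 → Kestrel.
Borda totals: Beacon 71, Kestrel 76, Forge 87, Iris 75, Apollo 31 → Forge.

Forge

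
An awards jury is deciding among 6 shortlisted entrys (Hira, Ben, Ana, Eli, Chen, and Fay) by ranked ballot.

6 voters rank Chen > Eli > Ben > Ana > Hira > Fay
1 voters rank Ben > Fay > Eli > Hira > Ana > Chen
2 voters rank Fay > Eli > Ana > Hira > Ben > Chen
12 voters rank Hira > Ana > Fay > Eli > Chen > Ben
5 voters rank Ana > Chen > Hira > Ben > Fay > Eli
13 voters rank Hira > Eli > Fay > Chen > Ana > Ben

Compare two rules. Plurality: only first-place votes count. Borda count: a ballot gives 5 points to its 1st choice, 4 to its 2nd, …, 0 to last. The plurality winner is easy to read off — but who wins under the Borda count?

Plurality first-place counts: Hira 25, Ben 1, Ana 5, Eli 0, Chen 6, Fay 2 → Hira.
Borda totals: Hira 152, Ben 35, Ana 105, Eli 111, Chen 88, Fay 94 → Hira.

Hira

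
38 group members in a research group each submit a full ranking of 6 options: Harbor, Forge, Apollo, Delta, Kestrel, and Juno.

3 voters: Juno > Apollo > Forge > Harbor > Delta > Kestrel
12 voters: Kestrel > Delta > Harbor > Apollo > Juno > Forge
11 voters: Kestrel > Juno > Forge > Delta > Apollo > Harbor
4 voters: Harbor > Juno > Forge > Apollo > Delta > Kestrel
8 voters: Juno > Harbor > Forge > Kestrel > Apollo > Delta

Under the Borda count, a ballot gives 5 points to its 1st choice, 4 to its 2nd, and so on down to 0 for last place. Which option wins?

Kestrel

Borda scores:
  Harbor: 3·2 + 12·3 + 11·0 + 4·5 + 8·4 = 94
  Forge: 3·3 + 12·0 + 11·3 + 4·3 + 8·3 = 78
  Apollo: 3·4 + 12·2 + 11·1 + 4·2 + 8·1 = 63
  Delta: 3·1 + 12·4 + 11·2 + 4·1 + 8·0 = 77
  Kestrel: 3·0 + 12·5 + 11·5 + 4·0 + 8·2 = 131
  Juno: 3·5 + 12·1 + 11·4 + 4·4 + 8·5 = 127
Kestrel has the highest total.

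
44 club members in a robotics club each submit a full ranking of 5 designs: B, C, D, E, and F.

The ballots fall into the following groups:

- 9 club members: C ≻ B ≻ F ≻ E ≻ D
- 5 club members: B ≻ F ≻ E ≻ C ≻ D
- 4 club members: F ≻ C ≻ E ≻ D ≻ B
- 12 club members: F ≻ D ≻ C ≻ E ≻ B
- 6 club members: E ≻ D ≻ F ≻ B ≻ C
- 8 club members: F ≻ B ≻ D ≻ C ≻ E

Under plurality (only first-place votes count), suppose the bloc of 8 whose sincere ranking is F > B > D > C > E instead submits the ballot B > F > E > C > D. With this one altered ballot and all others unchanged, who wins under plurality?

F

First-place totals with the altered ballot: B 13, C 9, D 0, E 6, F 16.
The winner is unchanged: still F.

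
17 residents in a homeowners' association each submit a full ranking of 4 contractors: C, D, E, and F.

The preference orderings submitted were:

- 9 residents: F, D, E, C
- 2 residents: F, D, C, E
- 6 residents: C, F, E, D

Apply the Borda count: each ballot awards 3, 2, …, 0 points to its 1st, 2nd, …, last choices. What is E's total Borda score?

15

Borda scores:
  C: 9·0 + 2·1 + 6·3 = 20
  D: 9·2 + 2·2 + 6·0 = 22
  E: 9·1 + 2·0 + 6·1 = 15
  F: 9·3 + 2·3 + 6·2 = 45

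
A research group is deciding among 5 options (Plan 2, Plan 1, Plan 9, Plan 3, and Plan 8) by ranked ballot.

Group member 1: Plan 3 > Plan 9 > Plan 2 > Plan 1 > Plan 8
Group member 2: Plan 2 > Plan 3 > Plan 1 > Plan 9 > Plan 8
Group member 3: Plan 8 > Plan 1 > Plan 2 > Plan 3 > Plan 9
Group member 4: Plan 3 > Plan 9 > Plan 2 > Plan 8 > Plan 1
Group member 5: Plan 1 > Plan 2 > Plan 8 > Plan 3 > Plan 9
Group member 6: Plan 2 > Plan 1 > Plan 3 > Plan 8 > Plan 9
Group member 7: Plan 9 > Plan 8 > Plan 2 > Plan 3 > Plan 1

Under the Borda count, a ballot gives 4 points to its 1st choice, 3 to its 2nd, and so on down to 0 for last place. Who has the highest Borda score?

Plan 2

Borda scores:
  Plan 2: 2 + 4 + 2 + 2 + 3 + 4 + 2 = 19
  Plan 1: 1 + 2 + 3 + 0 + 4 + 3 + 0 = 13
  Plan 9: 3 + 1 + 0 + 3 + 0 + 0 + 4 = 11
  Plan 3: 4 + 3 + 1 + 4 + 1 + 2 + 1 = 16
  Plan 8: 0 + 0 + 4 + 1 + 2 + 1 + 3 = 11
Plan 2 has the highest total.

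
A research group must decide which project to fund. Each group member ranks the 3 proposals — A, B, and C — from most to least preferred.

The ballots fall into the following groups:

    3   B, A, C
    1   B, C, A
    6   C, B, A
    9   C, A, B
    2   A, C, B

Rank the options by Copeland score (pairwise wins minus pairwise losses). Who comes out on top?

C

Pairwise results:
  A vs B: A wins 11–10.
  A vs C: C wins 16–5.
  B vs C: C wins 17–4.
Copeland scores (wins − losses):
  A: 1 − 1 = 0
  B: 0 − 2 = -2
  C: 2 − 0 = 2
C has the best Copeland score.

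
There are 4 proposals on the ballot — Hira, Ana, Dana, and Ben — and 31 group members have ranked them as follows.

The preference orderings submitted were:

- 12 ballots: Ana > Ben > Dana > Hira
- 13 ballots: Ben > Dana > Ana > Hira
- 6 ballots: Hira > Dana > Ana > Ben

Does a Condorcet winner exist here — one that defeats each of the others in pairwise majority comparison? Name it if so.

Head-to-head results (31 voters total):
Hira vs Ana: Ana wins 25–6.
Hira vs Dana: Dana wins 25–6.
Hira vs Ben: Ben wins 25–6.
Ana vs Dana: Dana wins 19–12.
Ana vs Ben: Ana wins 18–13.
Dana vs Ben: Ben wins 25–6.
No candidate beats all others: Ana beats Ben beats Dana beats Ana, a majority cycle.

None — there is no Condorcet winner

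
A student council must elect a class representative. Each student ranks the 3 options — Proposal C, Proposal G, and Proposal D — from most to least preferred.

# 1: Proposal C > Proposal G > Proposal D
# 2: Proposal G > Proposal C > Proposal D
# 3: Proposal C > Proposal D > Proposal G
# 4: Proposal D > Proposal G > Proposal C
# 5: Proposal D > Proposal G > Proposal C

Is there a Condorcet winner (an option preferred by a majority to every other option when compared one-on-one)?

Head-to-head results (5 voters total):
Proposal C vs Proposal G: Proposal G wins 3–2.
Proposal C vs Proposal D: Proposal C wins 3–2.
Proposal G vs Proposal D: Proposal D wins 3–2.
No candidate beats all others: Proposal C beats Proposal D beats Proposal G beats Proposal C, a majority cycle.

No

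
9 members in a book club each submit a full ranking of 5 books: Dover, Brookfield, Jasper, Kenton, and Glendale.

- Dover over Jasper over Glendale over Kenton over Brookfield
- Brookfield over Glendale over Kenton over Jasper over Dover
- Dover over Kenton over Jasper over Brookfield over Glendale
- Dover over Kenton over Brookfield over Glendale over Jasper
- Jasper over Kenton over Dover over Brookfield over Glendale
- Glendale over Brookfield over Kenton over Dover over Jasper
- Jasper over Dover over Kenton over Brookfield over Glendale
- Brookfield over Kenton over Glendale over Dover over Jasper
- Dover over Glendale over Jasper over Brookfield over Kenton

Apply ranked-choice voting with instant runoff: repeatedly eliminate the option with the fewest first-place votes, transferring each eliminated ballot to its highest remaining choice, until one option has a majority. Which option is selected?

Round 1: Dover 4, Brookfield 2, Jasper 2, Glendale 1, Kenton 0. Kenton has the fewest and is eliminated.
Round 2: Dover 4, Brookfield 2, Jasper 2, Glendale 1. Glendale has the fewest and is eliminated.
Round 3: Dover 4, Brookfield 3, Jasper 2. Jasper has the fewest and is eliminated.
Round 4: Dover 6, Brookfield 3. Dover has a majority.

Dover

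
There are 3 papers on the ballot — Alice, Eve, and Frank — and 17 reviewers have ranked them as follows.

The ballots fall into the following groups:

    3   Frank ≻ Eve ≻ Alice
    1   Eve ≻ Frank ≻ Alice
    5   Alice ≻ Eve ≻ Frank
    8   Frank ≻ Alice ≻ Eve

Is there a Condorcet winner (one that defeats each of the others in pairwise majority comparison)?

Head-to-head results (17 voters total):
Alice vs Eve: Alice wins 13–4.
Alice vs Frank: Frank wins 12–5.
Eve vs Frank: Frank wins 11–6.
Frank beats each rival — Alice (12–5), Eve (11–6) — so Frank is the Condorcet winner.

Yes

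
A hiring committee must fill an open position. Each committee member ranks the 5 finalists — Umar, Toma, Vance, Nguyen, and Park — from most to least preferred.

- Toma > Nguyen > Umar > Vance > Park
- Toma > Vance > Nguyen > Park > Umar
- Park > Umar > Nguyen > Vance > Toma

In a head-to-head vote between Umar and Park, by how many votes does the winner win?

1

Ballots ranking Umar above Park: 1.
Ballots ranking Park above Umar: 2.
Park wins 2–1, a margin of 1.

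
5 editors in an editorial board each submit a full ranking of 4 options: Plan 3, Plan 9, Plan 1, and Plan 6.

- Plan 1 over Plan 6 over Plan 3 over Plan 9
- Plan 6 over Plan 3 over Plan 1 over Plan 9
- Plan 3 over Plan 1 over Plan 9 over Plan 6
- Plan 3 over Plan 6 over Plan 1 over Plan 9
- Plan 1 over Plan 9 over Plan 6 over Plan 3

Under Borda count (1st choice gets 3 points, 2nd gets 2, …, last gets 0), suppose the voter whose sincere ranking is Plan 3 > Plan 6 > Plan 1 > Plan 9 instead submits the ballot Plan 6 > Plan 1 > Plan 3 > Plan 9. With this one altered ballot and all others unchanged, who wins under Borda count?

Plan 1

Borda totals with the altered ballot: Plan 3 7, Plan 9 3, Plan 1 11, Plan 6 9.
The winner is unchanged: still Plan 1.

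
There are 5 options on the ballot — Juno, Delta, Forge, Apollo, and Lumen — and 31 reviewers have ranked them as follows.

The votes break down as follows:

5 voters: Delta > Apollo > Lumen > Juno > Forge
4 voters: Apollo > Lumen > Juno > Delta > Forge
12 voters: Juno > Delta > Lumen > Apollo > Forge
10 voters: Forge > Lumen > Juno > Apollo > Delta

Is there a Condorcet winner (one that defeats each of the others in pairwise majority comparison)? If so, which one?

There is no Condorcet winner

Head-to-head results (31 voters total):
Juno vs Delta: Juno wins 26–5.
Juno vs Forge: Juno wins 21–10.
Juno vs Apollo: Juno wins 22–9.
Juno vs Lumen: Lumen wins 19–12.
Delta vs Forge: Delta wins 21–10.
Delta vs Apollo: Delta wins 17–14.
Delta vs Lumen: Delta wins 17–14.
Forge vs Apollo: Apollo wins 21–10.
Forge vs Lumen: Lumen wins 21–10.
Apollo vs Lumen: Lumen wins 22–9.
No candidate beats all others: Juno beats Delta beats Lumen beats Juno, a majority cycle.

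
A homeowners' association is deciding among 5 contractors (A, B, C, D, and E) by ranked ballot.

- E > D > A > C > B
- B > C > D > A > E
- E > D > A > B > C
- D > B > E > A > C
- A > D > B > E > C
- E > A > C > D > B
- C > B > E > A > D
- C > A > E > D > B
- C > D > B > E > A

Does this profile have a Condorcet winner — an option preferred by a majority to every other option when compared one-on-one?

No

Head-to-head results (9 voters total):
A vs B: A wins 5–4.
A vs C: A wins 5–4.
A vs D: D wins 5–4.
A vs E: E wins 6–3.
B vs C: C wins 5–4.
B vs D: D wins 7–2.
B vs E: B wins 5–4.
C vs D: C wins 5–4.
C vs E: E wins 5–4.
D vs E: E wins 5–4.
No candidate beats all others: A beats B beats E beats A, a majority cycle.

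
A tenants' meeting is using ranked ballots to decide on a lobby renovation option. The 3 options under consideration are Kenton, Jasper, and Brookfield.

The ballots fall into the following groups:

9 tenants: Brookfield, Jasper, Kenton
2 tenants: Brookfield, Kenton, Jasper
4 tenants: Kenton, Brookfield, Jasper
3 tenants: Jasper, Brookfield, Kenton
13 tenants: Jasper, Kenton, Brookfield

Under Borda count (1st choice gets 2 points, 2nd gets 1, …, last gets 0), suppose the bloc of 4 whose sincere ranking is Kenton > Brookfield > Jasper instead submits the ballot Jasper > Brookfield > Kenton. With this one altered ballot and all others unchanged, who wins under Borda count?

Borda totals with the altered ballot: Kenton 15, Jasper 49, Brookfield 29.
The winner is unchanged: still Jasper.

Jasper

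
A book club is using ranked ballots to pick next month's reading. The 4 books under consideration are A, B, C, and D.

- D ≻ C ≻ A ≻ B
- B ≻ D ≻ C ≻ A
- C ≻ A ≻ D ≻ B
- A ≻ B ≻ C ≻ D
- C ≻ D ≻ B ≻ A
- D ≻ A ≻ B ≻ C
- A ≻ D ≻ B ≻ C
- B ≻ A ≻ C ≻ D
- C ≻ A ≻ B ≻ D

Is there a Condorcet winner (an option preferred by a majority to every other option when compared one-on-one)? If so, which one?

There is no Condorcet winner

Head-to-head results (9 voters total):
A vs B: A wins 6–3.
A vs C: C wins 5–4.
A vs D: A wins 5–4.
B vs C: B wins 5–4.
B vs D: D wins 5–4.
C vs D: C wins 5–4.
No candidate beats all others: A beats B beats C beats A, a majority cycle.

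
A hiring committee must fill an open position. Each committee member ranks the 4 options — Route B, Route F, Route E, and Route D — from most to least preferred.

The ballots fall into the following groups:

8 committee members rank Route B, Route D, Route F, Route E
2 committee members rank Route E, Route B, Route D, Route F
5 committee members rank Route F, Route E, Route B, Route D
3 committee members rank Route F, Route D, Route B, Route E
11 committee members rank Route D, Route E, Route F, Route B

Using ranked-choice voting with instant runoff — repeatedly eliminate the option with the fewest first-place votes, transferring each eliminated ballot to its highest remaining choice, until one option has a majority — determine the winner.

Round 1: Route D 11, Route B 8, Route F 8, Route E 2. Route E has the fewest and is eliminated.
Round 2: Route D 11, Route B 10, Route F 8. Route F has the fewest and is eliminated.
Round 3: Route B 15, Route D 14. Route B has a majority.

Route B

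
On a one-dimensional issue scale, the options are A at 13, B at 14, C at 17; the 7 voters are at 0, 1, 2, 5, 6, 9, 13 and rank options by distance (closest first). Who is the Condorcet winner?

A

With single-peaked preferences on a line, the Condorcet winner is the candidate closest to the median voter.
The median voter (position 5) is closest to A at 13.
Check: A vs C — voters closer to A: 7 of 7.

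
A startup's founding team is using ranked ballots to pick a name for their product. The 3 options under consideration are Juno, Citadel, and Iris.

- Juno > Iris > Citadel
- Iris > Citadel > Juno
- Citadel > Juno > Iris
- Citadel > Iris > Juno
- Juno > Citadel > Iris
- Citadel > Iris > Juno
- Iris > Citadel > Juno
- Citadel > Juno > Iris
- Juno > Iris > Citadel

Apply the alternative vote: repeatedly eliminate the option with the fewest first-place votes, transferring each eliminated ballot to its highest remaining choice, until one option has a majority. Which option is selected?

Citadel

Round 1: Citadel 4, Juno 3, Iris 2. Iris has the fewest and is eliminated.
Round 2: Citadel 6, Juno 3. Citadel has a majority.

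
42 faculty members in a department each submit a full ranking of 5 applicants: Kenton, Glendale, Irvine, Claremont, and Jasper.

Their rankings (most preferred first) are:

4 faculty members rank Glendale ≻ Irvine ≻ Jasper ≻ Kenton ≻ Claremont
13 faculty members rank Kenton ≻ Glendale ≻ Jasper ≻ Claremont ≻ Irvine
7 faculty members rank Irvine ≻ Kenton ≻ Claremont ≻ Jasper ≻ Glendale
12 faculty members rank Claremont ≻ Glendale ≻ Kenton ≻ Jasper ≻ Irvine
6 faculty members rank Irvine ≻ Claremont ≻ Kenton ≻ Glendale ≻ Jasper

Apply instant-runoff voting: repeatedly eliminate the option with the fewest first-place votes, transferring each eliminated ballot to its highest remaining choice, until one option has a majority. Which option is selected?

Round 1: Kenton 13, Irvine 13, Claremont 12, Glendale 4, Jasper 0. Jasper has the fewest and is eliminated.
Round 2: Kenton 13, Irvine 13, Claremont 12, Glendale 4. Glendale has the fewest and is eliminated.
Round 3: Irvine 17, Kenton 13, Claremont 12. Claremont has the fewest and is eliminated.
Round 4: Kenton 25, Irvine 17. Kenton has a majority.

Kenton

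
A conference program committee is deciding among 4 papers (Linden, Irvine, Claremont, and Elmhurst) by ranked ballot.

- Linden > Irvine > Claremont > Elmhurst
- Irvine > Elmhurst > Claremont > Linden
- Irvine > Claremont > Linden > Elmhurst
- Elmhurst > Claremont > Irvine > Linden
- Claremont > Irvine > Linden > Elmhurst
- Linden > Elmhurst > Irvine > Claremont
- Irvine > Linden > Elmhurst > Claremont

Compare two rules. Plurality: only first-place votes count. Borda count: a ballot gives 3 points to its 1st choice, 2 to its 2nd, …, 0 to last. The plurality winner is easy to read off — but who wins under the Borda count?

Plurality first-place counts: Linden 2, Irvine 3, Claremont 1, Elmhurst 1 → Irvine.
Borda totals: Linden 10, Irvine 15, Claremont 9, Elmhurst 8 → Irvine.

Irvine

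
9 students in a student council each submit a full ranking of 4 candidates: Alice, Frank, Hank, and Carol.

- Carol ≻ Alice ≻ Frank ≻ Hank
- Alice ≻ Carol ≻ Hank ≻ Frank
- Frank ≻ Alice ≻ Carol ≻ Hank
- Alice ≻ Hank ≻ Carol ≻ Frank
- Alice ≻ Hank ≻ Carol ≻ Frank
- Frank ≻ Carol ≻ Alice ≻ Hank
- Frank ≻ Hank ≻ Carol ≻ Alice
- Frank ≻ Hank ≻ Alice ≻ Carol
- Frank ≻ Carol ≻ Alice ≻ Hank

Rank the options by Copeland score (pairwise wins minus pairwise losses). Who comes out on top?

Frank

Pairwise results:
  Alice vs Frank: Frank wins 5–4.
  Alice vs Hank: Alice wins 7–2.
  Alice vs Carol: Alice wins 5–4.
  Frank vs Hank: Frank wins 6–3.
  Frank vs Carol: Frank wins 5–4.
  Hank vs Carol: Carol wins 5–4.
Copeland scores (wins − losses):
  Alice: 2 − 1 = 1
  Frank: 3 − 0 = 3
  Hank: 0 − 3 = -3
  Carol: 1 − 2 = -1
Frank has the best Copeland score.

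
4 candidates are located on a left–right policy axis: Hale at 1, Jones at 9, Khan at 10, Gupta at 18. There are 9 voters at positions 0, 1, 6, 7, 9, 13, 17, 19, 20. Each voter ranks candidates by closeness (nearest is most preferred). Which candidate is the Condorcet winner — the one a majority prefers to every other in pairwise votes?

Jones

With single-peaked preferences on a line, the Condorcet winner is the candidate closest to the median voter.
The median voter (position 9) is closest to Jones at 9.
Check: Jones vs Hale — voters closer to Jones: 7 of 9.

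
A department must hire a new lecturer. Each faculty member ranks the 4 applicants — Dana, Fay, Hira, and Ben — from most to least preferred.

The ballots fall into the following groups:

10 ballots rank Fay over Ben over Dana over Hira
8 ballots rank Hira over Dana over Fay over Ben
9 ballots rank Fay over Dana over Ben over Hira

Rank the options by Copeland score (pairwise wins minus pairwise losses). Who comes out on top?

Pairwise results:
  Dana vs Fay: Fay wins 19–8.
  Dana vs Hira: Dana wins 19–8.
  Dana vs Ben: Dana wins 17–10.
  Fay vs Hira: Fay wins 19–8.
  Fay vs Ben: Fay wins 27–0.
  Hira vs Ben: Ben wins 19–8.
Copeland scores (wins − losses):
  Dana: 2 − 1 = 1
  Fay: 3 − 0 = 3
  Hira: 0 − 3 = -3
  Ben: 1 − 2 = -1
Fay has the best Copeland score.

Fay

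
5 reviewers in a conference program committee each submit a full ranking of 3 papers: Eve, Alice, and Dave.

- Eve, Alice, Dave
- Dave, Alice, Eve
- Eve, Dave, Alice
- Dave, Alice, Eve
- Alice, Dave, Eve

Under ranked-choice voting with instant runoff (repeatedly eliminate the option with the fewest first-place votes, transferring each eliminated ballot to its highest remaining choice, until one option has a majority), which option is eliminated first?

Round 1: Eve 2, Dave 2, Alice 1. Alice has the fewest and is eliminated.
Round 2: Dave 3, Eve 2. Dave has a majority.

Alice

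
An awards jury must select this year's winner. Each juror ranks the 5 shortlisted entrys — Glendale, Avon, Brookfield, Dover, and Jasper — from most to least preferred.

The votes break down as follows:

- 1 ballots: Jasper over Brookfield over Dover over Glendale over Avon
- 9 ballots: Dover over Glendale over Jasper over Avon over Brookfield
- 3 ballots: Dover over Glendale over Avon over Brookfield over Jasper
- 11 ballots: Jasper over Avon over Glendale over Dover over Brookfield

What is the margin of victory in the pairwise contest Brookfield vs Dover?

Ballots ranking Brookfield above Dover: 1.
Ballots ranking Dover above Brookfield: 9+3+11 = 23.
Dover wins 23–1, a margin of 22.

22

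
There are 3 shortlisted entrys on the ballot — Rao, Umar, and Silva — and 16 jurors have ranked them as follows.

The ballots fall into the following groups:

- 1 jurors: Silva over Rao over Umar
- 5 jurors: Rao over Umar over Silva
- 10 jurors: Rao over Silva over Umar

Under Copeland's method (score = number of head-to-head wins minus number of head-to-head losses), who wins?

Pairwise results:
  Rao vs Umar: Rao wins 16–0.
  Rao vs Silva: Rao wins 15–1.
  Umar vs Silva: Silva wins 11–5.
Copeland scores (wins − losses):
  Rao: 2 − 0 = 2
  Umar: 0 − 2 = -2
  Silva: 1 − 1 = 0
Rao has the best Copeland score.

Rao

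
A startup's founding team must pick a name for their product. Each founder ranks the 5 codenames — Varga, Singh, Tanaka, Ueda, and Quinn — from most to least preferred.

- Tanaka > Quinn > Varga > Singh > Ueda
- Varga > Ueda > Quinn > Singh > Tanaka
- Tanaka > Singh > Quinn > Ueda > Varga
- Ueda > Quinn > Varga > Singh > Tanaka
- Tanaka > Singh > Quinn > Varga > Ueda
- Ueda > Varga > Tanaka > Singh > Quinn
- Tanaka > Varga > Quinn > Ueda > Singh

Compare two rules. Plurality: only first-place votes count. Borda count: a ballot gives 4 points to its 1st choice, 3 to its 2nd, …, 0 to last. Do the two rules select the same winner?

Yes

Plurality first-place counts: Varga 1, Singh 0, Tanaka 4, Ueda 2, Quinn 0 → Tanaka.
Borda totals: Varga 15, Singh 10, Tanaka 18, Ueda 13, Quinn 14 → Tanaka.
The two rules agree on Tanaka.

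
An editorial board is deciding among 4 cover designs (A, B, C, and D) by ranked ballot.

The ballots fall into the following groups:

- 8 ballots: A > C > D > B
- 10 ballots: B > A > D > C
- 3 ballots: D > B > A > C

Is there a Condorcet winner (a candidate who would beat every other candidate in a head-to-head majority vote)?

No

Head-to-head results (21 voters total):
A vs B: B wins 13–8.
A vs C: A wins 21–0.
A vs D: A wins 18–3.
B vs C: B wins 13–8.
B vs D: D wins 11–10.
C vs D: D wins 13–8.
No candidate beats all others: A beats D beats B beats A, a majority cycle.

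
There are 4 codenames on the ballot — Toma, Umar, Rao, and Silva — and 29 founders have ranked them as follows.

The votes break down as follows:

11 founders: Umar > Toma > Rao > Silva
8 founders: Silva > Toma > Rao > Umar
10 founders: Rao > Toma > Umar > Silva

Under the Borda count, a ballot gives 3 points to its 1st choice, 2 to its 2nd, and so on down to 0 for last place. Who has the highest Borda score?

Borda scores:
  Toma: 11·2 + 8·2 + 10·2 = 58
  Umar: 11·3 + 8·0 + 10·1 = 43
  Rao: 11·1 + 8·1 + 10·3 = 49
  Silva: 11·0 + 8·3 + 10·0 = 24
Toma has the highest total.

Toma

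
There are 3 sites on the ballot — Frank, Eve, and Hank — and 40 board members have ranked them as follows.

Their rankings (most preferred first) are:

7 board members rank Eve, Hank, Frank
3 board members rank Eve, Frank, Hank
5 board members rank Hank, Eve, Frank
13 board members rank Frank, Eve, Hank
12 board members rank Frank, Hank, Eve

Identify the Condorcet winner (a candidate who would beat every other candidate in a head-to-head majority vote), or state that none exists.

Head-to-head results (40 voters total):
Frank vs Eve: Frank wins 25–15.
Frank vs Hank: Frank wins 28–12.
Eve vs Hank: Eve wins 23–17.
Frank beats each rival — Eve (25–15), Hank (28–12) — so Frank is the Condorcet winner.

Frank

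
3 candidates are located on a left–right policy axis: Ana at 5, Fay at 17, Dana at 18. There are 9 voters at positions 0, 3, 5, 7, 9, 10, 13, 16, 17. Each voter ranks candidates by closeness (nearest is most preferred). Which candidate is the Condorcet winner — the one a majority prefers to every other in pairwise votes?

With single-peaked preferences on a line, the Condorcet winner is the candidate closest to the median voter.
The median voter (position 9) is closest to Ana at 5.
Check: Ana vs Dana — voters closer to Ana: 6 of 9.

Ana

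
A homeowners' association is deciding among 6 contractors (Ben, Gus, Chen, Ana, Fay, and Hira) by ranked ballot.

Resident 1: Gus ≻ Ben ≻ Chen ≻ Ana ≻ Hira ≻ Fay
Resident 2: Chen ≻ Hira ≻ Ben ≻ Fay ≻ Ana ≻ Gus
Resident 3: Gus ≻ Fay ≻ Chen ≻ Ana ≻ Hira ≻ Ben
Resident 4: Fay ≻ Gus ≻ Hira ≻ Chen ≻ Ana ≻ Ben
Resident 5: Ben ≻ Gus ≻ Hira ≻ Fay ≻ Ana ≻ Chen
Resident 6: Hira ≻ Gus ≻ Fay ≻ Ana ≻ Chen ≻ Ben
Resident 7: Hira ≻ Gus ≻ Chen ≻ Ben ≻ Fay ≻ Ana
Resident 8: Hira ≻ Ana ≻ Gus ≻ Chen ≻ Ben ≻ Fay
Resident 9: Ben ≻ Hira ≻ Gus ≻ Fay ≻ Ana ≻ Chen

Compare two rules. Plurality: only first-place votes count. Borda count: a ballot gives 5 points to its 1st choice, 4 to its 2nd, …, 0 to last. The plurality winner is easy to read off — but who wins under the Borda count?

Gus

Plurality first-place counts: Ben 2, Gus 2, Chen 1, Ana 0, Fay 1, Hira 3 → Hira.
Borda totals: Ben 20, Gus 32, Chen 19, Ana 14, Fay 19, Hira 31 → Gus.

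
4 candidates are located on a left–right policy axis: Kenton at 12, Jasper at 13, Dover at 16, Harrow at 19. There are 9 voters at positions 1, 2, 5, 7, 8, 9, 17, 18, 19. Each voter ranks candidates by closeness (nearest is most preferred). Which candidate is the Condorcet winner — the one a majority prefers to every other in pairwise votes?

With single-peaked preferences on a line, the Condorcet winner is the candidate closest to the median voter.
The median voter (position 8) is closest to Kenton at 12.
Check: Kenton vs Harrow — voters closer to Kenton: 6 of 9.

Kenton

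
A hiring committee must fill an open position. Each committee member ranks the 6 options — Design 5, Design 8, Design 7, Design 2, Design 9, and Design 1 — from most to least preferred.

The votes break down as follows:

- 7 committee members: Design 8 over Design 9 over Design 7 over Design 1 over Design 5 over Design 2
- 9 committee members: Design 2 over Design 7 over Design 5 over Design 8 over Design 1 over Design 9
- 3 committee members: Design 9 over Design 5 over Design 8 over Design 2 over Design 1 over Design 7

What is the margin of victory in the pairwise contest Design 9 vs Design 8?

Ballots ranking Design 9 above Design 8: 3.
Ballots ranking Design 8 above Design 9: 7+9 = 16.
Design 8 wins 16–3, a margin of 13.

13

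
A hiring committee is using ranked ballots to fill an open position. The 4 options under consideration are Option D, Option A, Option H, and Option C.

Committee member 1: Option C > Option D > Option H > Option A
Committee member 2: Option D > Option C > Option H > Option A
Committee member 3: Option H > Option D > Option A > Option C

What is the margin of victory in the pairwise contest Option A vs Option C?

1

Ballots ranking Option A above Option C: 1.
Ballots ranking Option C above Option A: 2.
Option C wins 2–1, a margin of 1.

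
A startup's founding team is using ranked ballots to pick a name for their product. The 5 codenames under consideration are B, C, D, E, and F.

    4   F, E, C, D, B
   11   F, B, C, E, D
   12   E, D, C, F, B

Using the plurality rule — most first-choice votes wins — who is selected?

F

First-place vote totals:
  B: 0
  C: 0
  D: 0
  E: 12
  F: 15
F has the most first-place votes.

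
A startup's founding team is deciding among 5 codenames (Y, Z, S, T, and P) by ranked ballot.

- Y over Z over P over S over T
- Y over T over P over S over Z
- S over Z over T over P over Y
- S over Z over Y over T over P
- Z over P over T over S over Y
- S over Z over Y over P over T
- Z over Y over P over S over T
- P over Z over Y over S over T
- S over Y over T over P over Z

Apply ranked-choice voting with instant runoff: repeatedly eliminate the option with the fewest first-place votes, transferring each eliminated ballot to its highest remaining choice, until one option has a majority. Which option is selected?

Round 1: S 4, Y 2, Z 2, P 1, T 0. T has the fewest and is eliminated.
Round 2: S 4, Y 2, Z 2, P 1. P has the fewest and is eliminated.
Round 3: S 4, Z 3, Y 2. Y has the fewest and is eliminated.
Round 4: S 5, Z 4. S has a majority.

S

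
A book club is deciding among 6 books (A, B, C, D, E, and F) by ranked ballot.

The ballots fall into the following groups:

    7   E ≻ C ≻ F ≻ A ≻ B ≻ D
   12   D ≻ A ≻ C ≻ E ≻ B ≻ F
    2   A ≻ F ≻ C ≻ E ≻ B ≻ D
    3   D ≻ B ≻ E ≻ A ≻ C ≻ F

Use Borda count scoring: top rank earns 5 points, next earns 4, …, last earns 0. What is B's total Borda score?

33

Borda scores:
  A: 7·2 + 12·4 + 2·5 + 3·2 = 78
  B: 7·1 + 12·1 + 2·1 + 3·4 = 33
  C: 7·4 + 12·3 + 2·3 + 3·1 = 73
  D: 7·0 + 12·5 + 2·0 + 3·5 = 75
  E: 7·5 + 12·2 + 2·2 + 3·3 = 72
  F: 7·3 + 12·0 + 2·4 + 3·0 = 29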